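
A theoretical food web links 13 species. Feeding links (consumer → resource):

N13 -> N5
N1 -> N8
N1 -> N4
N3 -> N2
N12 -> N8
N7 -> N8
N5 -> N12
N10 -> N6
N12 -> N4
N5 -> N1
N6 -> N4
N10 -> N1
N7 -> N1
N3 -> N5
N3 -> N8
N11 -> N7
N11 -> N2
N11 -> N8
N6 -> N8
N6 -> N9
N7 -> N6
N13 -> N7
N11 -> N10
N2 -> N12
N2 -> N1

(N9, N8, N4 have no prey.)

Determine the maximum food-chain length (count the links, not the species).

One longest chain: N8 → N1 → N2 → N3.
It has 4 species and 3 links.

3 links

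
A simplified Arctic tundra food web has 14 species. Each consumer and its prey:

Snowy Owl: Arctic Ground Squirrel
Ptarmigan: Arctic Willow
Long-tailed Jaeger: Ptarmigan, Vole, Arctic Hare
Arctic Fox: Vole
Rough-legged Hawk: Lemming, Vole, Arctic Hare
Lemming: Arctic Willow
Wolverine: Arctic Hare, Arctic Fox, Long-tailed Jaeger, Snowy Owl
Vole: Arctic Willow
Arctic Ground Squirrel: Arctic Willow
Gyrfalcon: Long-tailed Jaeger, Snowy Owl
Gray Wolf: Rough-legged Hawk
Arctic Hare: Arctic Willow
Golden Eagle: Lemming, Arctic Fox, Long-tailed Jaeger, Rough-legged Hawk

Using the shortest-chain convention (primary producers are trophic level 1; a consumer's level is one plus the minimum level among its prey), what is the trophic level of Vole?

Trophic level 2

Arctic Willow is a producer → level 1.
Vole eats Arctic Willow → level 2.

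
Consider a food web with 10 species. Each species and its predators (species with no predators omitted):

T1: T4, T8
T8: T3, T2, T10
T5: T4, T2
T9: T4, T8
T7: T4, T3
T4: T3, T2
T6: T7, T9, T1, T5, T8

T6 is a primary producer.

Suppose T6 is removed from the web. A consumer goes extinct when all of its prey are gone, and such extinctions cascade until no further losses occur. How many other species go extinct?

Remove T6.
Round 1: T7 (all prey gone), T9 (all prey gone), T1 (all prey gone), T5 (all prey gone) → extinct.
Round 2: T4 (all prey gone), T8 (all prey gone) → extinct.
Round 3: T3 (all prey gone), T2 (all prey gone), T10 (all prey gone) → extinct.
No further losses. Total secondary extinctions: 9.

9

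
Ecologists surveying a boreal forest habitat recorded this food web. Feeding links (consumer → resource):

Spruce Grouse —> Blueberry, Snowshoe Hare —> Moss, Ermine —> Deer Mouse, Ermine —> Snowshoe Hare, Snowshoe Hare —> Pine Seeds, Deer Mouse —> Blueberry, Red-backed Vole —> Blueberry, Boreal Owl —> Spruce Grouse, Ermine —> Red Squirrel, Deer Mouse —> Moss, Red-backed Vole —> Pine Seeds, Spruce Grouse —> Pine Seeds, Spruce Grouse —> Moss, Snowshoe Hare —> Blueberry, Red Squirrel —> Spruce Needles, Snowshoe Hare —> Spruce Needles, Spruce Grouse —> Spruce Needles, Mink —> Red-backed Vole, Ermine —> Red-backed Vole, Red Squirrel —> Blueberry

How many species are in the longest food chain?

3 species

One longest chain: Blueberry → Spruce Grouse → Boreal Owl.
It has 3 species and 2 links.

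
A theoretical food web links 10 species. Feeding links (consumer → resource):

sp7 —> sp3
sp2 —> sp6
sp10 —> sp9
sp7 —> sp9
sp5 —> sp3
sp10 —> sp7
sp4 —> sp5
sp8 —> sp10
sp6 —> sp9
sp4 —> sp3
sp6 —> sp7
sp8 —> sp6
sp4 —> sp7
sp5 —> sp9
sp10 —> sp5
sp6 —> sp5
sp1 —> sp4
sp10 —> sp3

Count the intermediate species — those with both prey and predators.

Intermediate species (has both prey and predators): sp5, sp7, sp4, sp10, sp6.
Count: 5.

5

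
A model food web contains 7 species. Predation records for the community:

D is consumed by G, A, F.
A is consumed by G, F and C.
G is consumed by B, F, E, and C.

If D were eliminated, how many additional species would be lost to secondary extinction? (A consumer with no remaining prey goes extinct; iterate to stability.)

Remove D.
Round 1: A (all prey gone) → extinct.
Round 2: G (all prey gone) → extinct.
Round 3: F (all prey gone), E (all prey gone), B (all prey gone), C (all prey gone) → extinct.
No further losses. Total secondary extinctions: 6.

6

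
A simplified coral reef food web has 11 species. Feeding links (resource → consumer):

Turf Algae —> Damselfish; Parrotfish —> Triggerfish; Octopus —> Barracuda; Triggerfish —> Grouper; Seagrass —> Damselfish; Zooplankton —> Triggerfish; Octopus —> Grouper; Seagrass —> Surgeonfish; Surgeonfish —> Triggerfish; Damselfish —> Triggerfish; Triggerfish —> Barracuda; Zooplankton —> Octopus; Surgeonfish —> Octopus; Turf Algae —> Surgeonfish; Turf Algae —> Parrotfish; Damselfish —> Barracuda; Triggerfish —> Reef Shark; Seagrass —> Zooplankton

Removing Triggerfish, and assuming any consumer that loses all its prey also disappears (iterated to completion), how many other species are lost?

Remove Triggerfish.
Round 1: Reef Shark (all prey gone) → extinct.
No further losses. Total secondary extinctions: 1.

1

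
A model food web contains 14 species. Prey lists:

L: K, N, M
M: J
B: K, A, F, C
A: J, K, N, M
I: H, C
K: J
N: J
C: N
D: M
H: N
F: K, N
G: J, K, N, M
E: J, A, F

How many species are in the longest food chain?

4 species

One longest chain: J → N → C → I.
It has 4 species and 3 links.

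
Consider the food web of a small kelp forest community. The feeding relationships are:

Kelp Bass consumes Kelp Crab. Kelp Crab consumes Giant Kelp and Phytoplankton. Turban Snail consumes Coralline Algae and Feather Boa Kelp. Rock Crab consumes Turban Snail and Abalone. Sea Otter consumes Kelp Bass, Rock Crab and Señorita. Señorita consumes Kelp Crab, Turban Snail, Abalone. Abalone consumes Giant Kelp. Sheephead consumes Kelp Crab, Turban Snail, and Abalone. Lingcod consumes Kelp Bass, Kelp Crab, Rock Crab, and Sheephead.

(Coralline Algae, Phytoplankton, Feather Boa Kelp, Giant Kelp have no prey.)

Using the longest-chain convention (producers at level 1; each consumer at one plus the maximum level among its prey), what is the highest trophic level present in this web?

Producers (level 1): Coralline Algae, Phytoplankton, Feather Boa Kelp, Giant Kelp.
Coralline Algae → Turban Snail → Señorita → Sea Otter gives Sea Otter level 4.
No species has a prey at level 4, so no species reaches level 5.

4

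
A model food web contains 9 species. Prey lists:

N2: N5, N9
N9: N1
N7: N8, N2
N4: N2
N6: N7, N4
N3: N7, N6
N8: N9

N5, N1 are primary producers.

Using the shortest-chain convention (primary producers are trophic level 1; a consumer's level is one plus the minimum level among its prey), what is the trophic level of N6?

N5 is a producer → level 1.
N2 eats N5 → level 2.
N7 eats N2 → level 3.
N6 eats N7 → level 4.
No prey of N6 is below level 3, so 4 is the minimum.

Trophic level 4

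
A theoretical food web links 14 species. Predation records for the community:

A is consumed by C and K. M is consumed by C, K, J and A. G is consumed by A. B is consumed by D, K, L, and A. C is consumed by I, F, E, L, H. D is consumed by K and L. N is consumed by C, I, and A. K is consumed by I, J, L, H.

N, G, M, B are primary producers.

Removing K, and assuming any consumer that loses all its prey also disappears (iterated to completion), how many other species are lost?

Remove K.
Every predator of it retains at least one other prey: I still has N, C; L still has B, D, C; J still has M; H still has C.
No consumer loses all prey, so no secondary extinctions occur.

0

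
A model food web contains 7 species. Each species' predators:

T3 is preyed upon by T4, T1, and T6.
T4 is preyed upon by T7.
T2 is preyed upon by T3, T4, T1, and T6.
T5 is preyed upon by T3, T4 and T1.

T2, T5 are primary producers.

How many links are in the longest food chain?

3 links

One longest chain: T2 → T3 → T4 → T7.
It has 4 species and 3 links.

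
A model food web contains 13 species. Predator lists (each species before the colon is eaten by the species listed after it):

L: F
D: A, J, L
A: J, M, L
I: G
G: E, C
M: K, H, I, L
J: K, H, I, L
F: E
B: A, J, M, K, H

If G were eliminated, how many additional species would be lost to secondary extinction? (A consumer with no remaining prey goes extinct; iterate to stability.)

Remove G.
Round 1: C (all prey gone) → extinct.
No further losses. Total secondary extinctions: 1.

1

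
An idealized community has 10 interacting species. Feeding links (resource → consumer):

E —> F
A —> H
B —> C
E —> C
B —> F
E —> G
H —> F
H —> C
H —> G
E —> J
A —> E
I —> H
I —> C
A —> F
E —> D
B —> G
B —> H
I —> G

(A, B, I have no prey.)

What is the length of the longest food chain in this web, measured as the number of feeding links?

2 links

One longest chain: A → E → D.
It has 3 species and 2 links.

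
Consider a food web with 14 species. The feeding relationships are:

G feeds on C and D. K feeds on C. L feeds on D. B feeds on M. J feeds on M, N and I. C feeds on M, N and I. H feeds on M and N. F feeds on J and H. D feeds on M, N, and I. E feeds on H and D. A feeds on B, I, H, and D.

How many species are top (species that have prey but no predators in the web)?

6

Top species (has prey, but nothing eats it): K, E, F, L, A, G.
Count: 6.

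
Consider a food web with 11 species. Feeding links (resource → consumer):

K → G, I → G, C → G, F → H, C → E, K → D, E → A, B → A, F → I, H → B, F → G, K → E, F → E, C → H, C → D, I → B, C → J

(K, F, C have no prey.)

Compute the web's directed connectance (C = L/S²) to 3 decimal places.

The web has S = 11 species and L = 17 feeding links.
C = L / S² = 17 / 121 = 0.1405 ≈ 0.140.

C = 0.140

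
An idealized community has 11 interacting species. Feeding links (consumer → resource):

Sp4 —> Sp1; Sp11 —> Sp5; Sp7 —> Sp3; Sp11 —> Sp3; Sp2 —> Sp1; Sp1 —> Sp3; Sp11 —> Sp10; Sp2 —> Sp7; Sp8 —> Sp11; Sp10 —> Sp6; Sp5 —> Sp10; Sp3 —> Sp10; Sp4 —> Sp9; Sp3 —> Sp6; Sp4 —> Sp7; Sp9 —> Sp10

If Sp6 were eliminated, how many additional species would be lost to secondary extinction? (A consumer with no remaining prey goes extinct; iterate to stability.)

Remove Sp6.
Round 1: Sp10 (all prey gone) → extinct.
Round 2: Sp3 (all prey gone), Sp5 (all prey gone), Sp9 (all prey gone) → extinct.
Round 3: Sp1 (all prey gone), Sp7 (all prey gone), Sp11 (all prey gone) → extinct.
Round 4: Sp2 (all prey gone), Sp8 (all prey gone), Sp4 (all prey gone) → extinct.
No further losses. Total secondary extinctions: 10.

10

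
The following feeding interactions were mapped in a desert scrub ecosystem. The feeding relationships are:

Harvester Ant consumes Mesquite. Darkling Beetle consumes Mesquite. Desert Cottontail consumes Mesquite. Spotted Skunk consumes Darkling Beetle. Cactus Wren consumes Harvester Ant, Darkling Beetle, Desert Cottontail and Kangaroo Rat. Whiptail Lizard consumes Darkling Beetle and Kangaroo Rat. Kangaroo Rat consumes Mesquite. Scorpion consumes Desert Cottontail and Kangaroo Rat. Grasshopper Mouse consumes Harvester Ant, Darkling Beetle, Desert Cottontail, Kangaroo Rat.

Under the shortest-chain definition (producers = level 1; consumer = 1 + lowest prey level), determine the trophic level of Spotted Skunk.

Mesquite is a producer → level 1.
Darkling Beetle eats Mesquite → level 2.
Spotted Skunk eats Darkling Beetle → level 3.
No prey of Spotted Skunk is below level 2, so 3 is the minimum.

Trophic level 3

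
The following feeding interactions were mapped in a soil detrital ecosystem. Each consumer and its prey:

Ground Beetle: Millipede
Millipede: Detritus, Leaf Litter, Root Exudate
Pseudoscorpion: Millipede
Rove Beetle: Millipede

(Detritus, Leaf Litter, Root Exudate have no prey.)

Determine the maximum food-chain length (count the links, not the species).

One longest chain: Detritus → Millipede → Rove Beetle.
It has 3 species and 2 links.

2 links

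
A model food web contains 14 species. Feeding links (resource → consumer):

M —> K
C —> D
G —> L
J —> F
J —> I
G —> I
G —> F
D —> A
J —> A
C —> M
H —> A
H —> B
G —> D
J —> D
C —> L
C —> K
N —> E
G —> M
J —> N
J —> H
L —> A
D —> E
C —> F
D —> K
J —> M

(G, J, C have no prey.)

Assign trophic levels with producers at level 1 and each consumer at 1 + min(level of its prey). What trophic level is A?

J is a producer → level 1.
A eats J → level 2.

Trophic level 2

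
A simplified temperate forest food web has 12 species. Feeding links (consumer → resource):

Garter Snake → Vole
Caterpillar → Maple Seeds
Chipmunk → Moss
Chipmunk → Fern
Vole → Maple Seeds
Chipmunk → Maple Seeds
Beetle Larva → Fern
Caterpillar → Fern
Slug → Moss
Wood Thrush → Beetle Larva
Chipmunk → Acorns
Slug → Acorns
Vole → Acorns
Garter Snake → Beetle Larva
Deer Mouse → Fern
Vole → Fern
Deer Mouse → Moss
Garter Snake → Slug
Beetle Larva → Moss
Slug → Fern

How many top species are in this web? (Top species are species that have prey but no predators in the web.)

5

Top species (has prey, but nothing eats it): Caterpillar, Deer Mouse, Chipmunk, Wood Thrush, Garter Snake.
Count: 5.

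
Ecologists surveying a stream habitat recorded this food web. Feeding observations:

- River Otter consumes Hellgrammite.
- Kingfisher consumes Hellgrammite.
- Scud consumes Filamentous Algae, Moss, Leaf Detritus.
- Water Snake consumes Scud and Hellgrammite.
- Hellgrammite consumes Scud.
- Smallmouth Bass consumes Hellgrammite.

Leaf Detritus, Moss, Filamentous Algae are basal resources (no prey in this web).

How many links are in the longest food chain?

3 links

One longest chain: Leaf Detritus → Scud → Hellgrammite → Smallmouth Bass.
It has 4 species and 3 links.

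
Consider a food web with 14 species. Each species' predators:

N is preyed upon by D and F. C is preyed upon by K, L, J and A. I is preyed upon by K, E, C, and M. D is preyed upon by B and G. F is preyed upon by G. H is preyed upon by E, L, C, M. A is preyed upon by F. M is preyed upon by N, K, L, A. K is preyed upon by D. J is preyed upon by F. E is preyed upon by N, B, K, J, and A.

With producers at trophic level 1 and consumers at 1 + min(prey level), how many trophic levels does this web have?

Producers (level 1): I, H.
Following each consumer down to its lowest-level prey: I → C → J → F (levels 1 through 4).
All prey of F (J 3, A 3, N 3) are at level 3 or above, so F is at level 1 + 3 = 4.
Every consumer has at least one prey at level 3 or below, so none exceeds level 4.

4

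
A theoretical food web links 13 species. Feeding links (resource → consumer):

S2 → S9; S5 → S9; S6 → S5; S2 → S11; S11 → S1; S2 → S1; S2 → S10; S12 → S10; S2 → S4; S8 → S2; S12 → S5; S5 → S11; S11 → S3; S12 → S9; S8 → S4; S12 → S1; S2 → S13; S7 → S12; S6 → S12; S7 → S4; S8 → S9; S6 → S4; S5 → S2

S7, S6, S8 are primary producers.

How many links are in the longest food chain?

5 links

One longest chain: S7 → S12 → S5 → S2 → S11 → S1.
It has 6 species and 5 links.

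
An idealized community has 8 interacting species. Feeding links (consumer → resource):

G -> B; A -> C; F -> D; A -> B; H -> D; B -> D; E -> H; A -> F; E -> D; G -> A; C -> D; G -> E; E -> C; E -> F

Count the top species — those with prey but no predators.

Top species (has prey, but nothing eats it): G.
Count: 1.

1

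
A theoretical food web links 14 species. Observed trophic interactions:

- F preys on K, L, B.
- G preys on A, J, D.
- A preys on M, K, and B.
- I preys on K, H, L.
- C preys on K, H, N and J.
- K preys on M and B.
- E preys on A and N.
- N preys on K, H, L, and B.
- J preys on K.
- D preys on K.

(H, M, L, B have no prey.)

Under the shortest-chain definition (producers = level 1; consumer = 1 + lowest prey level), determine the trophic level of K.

Trophic level 2

M is a producer → level 1.
K eats M → level 2.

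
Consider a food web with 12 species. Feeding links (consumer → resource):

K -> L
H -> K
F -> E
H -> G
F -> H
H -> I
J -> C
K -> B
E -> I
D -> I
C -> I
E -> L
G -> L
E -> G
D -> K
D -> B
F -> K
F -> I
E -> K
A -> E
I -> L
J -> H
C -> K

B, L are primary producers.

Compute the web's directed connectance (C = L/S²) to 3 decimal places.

C = 0.160

The web has S = 12 species and L = 23 feeding links.
C = L / S² = 23 / 144 = 0.1597 ≈ 0.160.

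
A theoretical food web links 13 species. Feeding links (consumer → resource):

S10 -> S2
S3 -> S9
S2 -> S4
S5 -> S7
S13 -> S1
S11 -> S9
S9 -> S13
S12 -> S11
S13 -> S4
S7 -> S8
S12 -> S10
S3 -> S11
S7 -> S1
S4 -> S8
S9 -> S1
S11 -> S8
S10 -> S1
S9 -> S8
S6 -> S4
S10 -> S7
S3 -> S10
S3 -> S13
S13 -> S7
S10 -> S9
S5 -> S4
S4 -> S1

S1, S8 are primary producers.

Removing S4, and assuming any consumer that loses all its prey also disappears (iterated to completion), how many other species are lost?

2

Remove S4.
Round 1: S6 (all prey gone), S2 (all prey gone) → extinct.
No further losses. Total secondary extinctions: 2.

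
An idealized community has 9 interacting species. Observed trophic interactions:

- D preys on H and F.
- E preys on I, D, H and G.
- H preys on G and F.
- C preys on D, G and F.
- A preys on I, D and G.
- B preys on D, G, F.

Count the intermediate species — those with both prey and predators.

Intermediate species (has both prey and predators): H, D.
Count: 2.

2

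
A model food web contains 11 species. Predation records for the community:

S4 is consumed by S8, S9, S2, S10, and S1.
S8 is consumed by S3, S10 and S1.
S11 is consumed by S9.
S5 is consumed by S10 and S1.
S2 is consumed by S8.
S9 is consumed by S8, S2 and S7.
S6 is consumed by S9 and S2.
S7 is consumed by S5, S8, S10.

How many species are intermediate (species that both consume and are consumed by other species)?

Intermediate species (has both prey and predators): S9, S7, S2, S5, S8.
Count: 5.

5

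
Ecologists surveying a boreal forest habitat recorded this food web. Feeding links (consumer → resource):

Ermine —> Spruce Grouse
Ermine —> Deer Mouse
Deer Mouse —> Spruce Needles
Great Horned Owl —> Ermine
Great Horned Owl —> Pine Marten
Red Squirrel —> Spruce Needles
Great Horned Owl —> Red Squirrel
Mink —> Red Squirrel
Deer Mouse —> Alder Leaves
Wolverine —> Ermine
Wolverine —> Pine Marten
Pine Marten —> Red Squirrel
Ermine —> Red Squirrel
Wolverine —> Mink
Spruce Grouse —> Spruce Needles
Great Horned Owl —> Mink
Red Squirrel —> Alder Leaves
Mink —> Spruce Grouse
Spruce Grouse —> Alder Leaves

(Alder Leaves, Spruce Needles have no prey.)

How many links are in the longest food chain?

3 links

One longest chain: Alder Leaves → Spruce Grouse → Ermine → Wolverine.
It has 4 species and 3 links.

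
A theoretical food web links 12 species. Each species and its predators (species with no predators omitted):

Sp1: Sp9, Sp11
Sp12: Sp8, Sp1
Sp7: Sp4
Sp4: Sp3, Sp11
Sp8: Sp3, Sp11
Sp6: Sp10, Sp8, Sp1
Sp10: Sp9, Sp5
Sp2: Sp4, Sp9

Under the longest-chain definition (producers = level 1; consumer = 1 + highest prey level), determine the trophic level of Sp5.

Trophic level 3

Sp6 is a producer → level 1.
Sp10 eats Sp6 → level 2.
Sp5 eats Sp10 → level 3.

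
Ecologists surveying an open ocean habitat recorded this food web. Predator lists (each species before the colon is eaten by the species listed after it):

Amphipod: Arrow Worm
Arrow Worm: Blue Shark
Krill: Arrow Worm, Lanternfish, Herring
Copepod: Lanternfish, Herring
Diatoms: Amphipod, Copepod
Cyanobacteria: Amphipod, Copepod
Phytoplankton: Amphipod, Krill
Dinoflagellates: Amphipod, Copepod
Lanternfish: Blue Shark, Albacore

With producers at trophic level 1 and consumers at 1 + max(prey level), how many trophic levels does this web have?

Producers (level 1): Diatoms, Cyanobacteria, Dinoflagellates, Phytoplankton.
Diatoms → Copepod → Lanternfish → Albacore gives Albacore level 4.
No species has a prey at level 4, so no species reaches level 5.

4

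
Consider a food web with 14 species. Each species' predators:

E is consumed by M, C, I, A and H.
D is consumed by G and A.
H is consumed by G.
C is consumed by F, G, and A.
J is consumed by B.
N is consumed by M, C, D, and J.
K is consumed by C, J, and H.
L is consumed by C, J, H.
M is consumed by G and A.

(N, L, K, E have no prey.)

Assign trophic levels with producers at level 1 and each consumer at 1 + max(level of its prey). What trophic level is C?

Trophic level 2

N is a producer → level 1.
C eats N (level 1); other prey at levels: L 1, K 1, E 1 → level 2.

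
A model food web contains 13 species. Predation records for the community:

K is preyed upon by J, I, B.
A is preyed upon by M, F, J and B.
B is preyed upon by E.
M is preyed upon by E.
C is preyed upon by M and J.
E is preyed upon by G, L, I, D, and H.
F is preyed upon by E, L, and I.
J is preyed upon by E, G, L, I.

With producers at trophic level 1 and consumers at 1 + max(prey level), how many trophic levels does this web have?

Producers (level 1): K, A, C.
A → F → E → I gives I level 4.
No species has a prey at level 4, so no species reaches level 5.

4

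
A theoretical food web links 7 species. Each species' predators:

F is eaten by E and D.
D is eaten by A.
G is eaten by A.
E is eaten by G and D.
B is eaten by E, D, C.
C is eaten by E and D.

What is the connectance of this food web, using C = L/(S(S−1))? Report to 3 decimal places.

C = 0.262

The web has S = 7 species and L = 11 feeding links.
C = L / (S(S−1)) = 11 / 42 = 0.2619 ≈ 0.262.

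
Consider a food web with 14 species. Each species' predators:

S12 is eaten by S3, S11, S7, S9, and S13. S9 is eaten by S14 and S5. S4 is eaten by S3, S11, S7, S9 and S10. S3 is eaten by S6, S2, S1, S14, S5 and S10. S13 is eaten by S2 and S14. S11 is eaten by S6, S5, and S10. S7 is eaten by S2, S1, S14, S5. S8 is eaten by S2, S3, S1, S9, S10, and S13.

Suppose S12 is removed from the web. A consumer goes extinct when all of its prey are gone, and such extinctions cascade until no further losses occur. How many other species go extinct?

Remove S12.
Every predator of it retains at least one other prey: S7 still has S4; S9 still has S4, S8; S13 still has S8; S11 still has S4; S3 still has S4, S8.
No consumer loses all prey, so no secondary extinctions occur.

0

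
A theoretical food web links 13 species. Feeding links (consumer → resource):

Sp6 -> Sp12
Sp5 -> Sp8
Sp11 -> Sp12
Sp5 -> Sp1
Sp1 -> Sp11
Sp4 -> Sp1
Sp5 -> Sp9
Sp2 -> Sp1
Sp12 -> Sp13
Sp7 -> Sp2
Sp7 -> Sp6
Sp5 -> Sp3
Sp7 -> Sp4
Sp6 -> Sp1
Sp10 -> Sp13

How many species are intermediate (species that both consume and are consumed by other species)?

Intermediate species (has both prey and predators): Sp12, Sp11, Sp1, Sp2, Sp6, Sp4.
Count: 6.

6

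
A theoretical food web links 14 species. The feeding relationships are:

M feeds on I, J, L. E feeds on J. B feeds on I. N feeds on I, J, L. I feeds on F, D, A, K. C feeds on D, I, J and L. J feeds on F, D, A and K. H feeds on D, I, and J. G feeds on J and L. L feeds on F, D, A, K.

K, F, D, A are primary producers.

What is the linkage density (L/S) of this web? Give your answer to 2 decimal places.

There are L = 29 links among S = 14 species.
L/S = 29/14 = 2.0714 ≈ 2.07.

L/S = 2.07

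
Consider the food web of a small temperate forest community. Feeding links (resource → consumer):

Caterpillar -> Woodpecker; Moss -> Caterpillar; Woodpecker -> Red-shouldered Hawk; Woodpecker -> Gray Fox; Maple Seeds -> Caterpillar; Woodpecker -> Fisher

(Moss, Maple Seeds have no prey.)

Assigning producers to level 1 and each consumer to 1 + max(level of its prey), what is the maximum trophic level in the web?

Producers (level 1): Moss, Maple Seeds.
Moss → Caterpillar → Woodpecker → Fisher gives Fisher level 4.
No species has a prey at level 4, so no species reaches level 5.

4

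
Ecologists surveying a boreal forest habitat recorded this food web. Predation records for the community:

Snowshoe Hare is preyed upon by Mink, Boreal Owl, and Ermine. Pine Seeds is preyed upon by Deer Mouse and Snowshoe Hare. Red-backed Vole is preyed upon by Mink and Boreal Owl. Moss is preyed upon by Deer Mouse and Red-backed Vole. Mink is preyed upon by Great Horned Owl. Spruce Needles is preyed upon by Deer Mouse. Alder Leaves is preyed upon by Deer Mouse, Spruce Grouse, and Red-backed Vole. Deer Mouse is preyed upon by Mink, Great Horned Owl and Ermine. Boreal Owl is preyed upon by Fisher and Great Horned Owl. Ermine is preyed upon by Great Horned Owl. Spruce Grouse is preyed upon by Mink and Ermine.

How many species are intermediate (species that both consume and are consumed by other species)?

Intermediate species (has both prey and predators): Spruce Grouse, Red-backed Vole, Deer Mouse, Snowshoe Hare, Mink, Ermine, Boreal Owl.
Count: 7.

7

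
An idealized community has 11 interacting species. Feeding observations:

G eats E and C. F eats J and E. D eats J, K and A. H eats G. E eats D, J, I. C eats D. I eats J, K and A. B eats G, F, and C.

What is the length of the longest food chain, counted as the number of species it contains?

One longest chain: J → I → E → G → H.
It has 5 species and 4 links.

5 species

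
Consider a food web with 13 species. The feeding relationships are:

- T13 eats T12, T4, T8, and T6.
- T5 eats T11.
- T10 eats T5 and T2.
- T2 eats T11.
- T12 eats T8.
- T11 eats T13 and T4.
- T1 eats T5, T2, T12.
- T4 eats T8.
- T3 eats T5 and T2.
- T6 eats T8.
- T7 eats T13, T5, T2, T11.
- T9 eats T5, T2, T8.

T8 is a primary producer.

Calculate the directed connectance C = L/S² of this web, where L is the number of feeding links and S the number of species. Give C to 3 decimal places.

The web has S = 13 species and L = 25 feeding links.
C = L / S² = 25 / 169 = 0.1479 ≈ 0.148.

C = 0.148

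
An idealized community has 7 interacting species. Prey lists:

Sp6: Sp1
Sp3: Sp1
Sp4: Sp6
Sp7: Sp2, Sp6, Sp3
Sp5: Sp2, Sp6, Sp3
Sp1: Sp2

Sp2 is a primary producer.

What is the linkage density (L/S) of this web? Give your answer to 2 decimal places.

L/S = 1.43

There are L = 10 links among S = 7 species.
L/S = 10/7 = 1.4286 ≈ 1.43.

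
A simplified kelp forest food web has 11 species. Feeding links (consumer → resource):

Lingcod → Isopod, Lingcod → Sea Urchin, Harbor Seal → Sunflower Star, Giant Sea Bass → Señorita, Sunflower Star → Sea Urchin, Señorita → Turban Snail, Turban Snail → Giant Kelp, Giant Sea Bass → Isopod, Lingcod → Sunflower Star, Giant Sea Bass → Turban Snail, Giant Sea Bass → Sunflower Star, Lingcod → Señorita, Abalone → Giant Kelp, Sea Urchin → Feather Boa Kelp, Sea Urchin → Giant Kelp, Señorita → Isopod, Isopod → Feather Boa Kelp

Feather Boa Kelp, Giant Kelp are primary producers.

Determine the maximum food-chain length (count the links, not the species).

3 links

One longest chain: Feather Boa Kelp → Sea Urchin → Sunflower Star → Harbor Seal.
It has 4 species and 3 links.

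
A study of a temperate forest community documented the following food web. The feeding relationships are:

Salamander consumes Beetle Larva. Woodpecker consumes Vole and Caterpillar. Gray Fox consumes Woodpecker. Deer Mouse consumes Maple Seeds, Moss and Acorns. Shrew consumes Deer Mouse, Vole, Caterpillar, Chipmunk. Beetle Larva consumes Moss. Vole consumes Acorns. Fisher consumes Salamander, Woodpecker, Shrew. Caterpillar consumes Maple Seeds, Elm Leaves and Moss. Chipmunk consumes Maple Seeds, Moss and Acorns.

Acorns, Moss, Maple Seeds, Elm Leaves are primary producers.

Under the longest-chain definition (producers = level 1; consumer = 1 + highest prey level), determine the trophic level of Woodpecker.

Trophic level 3

Acorns is a producer → level 1.
Vole eats Acorns → level 2.
Woodpecker eats Vole (level 2); other prey at levels: Caterpillar 2 → level 3.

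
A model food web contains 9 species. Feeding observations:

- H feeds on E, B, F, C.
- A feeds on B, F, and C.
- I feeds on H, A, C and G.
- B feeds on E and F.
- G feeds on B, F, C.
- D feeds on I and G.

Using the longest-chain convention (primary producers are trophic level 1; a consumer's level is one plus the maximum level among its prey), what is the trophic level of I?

F is a producer → level 1.
B eats F (level 1); other prey at levels: E 1 → level 2.
H eats B (level 2); other prey at levels: C 1, F 1, E 1 → level 3.
I eats H (level 3); other prey at levels: C 1, G 3, A 3 → level 4.

Trophic level 4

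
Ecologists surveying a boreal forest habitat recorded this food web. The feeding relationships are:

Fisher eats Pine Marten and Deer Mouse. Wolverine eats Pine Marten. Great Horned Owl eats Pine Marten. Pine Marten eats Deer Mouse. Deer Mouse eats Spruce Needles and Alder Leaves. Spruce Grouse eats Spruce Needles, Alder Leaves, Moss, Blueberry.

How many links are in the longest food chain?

3 links

One longest chain: Spruce Needles → Deer Mouse → Pine Marten → Great Horned Owl.
It has 4 species and 3 links.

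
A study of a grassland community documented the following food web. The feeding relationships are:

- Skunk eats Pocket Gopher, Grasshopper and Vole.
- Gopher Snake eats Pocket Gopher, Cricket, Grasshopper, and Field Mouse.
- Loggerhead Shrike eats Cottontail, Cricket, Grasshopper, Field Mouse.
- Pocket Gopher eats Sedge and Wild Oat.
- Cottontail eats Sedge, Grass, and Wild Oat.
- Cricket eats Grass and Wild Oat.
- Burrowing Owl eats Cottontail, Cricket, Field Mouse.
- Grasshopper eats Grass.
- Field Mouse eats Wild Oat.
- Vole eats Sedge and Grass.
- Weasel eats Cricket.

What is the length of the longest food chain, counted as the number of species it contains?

One longest chain: Wild Oat → Pocket Gopher → Skunk.
It has 3 species and 2 links.

3 species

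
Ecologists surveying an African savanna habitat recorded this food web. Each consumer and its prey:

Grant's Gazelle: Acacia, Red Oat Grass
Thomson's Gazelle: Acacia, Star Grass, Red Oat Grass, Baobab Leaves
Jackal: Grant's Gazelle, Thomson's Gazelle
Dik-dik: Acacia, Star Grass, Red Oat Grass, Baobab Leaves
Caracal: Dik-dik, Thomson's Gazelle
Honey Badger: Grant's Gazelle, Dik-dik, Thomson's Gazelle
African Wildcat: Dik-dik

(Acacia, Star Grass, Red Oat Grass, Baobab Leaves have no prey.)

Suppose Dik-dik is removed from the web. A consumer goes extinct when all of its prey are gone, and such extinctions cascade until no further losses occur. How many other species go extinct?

1

Remove Dik-dik.
Round 1: African Wildcat (all prey gone) → extinct.
No further losses. Total secondary extinctions: 1.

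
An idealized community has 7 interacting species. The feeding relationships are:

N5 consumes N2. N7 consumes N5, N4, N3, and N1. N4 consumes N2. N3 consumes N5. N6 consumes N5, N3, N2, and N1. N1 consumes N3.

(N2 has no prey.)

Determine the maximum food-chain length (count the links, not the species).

4 links

One longest chain: N2 → N5 → N3 → N1 → N7.
It has 5 species and 4 links.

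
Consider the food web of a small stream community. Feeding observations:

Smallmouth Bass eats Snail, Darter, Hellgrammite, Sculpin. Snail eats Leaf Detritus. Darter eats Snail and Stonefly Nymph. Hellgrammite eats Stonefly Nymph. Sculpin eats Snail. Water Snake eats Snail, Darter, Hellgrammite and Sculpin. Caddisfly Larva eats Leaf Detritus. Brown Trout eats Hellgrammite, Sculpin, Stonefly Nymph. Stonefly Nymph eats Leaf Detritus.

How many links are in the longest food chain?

One longest chain: Leaf Detritus → Stonefly Nymph → Hellgrammite → Smallmouth Bass.
It has 4 species and 3 links.

3 links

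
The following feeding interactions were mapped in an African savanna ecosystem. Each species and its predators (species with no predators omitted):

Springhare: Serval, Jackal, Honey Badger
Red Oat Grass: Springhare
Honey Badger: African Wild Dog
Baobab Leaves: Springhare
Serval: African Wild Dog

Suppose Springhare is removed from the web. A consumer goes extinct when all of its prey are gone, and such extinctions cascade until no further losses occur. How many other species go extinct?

Remove Springhare.
Round 1: Serval (all prey gone), Jackal (all prey gone), Honey Badger (all prey gone) → extinct.
Round 2: African Wild Dog (all prey gone) → extinct.
No further losses. Total secondary extinctions: 4.

4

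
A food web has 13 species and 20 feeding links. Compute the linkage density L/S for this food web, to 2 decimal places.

L/S = 1.54

There are L = 20 links among S = 13 species.
L/S = 20/13 = 1.5385 ≈ 1.54.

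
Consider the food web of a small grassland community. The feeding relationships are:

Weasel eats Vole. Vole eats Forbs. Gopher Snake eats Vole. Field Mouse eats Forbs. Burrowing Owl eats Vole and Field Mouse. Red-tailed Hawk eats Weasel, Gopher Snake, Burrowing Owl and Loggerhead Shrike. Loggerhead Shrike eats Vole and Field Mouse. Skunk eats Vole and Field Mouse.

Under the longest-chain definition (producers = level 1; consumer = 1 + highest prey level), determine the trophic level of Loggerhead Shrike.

Forbs is a producer → level 1.
Vole eats Forbs → level 2.
Loggerhead Shrike eats Vole (level 2); other prey at levels: Field Mouse 2 → level 3.

Trophic level 3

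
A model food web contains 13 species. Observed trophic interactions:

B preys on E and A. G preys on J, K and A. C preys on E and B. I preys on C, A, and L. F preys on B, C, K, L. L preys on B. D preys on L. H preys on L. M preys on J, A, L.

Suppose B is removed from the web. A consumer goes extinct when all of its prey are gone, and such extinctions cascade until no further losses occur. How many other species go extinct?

Remove B.
Round 1: L (all prey gone) → extinct.
Round 2: D (all prey gone), H (all prey gone) → extinct.
No further losses. Total secondary extinctions: 3.

3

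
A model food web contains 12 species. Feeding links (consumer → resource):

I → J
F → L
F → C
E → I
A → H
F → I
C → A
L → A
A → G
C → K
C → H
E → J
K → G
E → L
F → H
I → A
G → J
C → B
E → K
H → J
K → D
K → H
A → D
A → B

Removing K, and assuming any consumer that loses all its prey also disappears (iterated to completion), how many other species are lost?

Remove K.
Every predator of it retains at least one other prey: C still has B, H, A; E still has J, L, I.
No consumer loses all prey, so no secondary extinctions occur.

0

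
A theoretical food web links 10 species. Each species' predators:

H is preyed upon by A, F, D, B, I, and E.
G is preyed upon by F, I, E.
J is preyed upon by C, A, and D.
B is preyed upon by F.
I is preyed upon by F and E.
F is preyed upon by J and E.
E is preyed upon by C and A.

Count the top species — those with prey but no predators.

Top species (has prey, but nothing eats it): A, D, C.
Count: 3.

3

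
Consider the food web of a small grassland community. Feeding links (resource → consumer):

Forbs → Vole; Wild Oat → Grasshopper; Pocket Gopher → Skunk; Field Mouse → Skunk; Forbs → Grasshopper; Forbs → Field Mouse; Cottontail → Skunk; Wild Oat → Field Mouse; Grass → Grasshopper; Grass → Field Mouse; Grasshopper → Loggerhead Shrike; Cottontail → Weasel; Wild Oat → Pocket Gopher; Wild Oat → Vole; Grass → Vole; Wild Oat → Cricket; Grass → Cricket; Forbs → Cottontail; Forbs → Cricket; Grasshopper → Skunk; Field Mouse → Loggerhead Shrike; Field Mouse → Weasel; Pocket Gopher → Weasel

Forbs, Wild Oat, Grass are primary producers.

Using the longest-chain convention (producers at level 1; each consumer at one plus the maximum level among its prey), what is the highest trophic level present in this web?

Producers (level 1): Forbs, Wild Oat, Grass.
Forbs → Field Mouse → Weasel gives Weasel level 3.
No species has a prey at level 3, so no species reaches level 4.

3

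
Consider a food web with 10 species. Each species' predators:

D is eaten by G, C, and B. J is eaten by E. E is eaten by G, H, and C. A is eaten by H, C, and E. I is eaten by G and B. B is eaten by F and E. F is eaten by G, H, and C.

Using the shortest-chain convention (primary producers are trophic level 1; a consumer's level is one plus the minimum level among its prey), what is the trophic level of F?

Trophic level 3

D is a producer → level 1.
B eats D → level 2.
F eats B → level 3.
No prey of F is below level 2, so 3 is the minimum.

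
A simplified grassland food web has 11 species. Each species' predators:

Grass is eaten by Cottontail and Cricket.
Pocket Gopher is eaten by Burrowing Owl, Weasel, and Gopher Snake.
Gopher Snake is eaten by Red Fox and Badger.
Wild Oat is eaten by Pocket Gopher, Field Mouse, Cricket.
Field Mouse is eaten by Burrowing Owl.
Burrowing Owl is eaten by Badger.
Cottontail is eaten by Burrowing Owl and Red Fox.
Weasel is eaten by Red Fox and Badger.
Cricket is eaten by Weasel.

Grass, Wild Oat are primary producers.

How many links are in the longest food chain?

One longest chain: Wild Oat → Pocket Gopher → Gopher Snake → Badger.
It has 4 species and 3 links.

3 links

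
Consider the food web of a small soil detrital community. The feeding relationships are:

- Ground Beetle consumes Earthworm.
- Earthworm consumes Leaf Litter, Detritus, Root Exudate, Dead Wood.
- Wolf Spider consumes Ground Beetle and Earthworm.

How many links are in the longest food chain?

One longest chain: Dead Wood → Earthworm → Ground Beetle → Wolf Spider.
It has 4 species and 3 links.

3 links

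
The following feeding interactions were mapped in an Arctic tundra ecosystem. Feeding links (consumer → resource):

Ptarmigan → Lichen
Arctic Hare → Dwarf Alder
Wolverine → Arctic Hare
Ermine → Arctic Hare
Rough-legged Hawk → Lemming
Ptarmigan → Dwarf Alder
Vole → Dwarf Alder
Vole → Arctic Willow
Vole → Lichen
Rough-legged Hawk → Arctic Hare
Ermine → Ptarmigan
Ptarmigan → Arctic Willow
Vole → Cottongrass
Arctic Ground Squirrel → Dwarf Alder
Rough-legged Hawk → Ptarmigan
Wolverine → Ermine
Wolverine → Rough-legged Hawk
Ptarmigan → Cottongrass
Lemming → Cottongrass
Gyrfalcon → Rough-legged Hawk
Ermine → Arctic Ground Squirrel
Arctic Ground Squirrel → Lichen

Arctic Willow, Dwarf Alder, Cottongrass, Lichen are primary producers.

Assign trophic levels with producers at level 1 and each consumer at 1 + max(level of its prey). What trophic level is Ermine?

Arctic Willow is a producer → level 1.
Ptarmigan eats Arctic Willow (level 1); other prey at levels: Dwarf Alder 1, Cottongrass 1, Lichen 1 → level 2.
Ermine eats Ptarmigan (level 2); other prey at levels: Arctic Hare 2, Arctic Ground Squirrel 2 → level 3.

Trophic level 3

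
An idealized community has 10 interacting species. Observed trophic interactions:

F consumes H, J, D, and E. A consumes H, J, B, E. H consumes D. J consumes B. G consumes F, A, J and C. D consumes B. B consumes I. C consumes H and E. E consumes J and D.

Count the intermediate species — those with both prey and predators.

Intermediate species (has both prey and predators): B, J, D, H, E, A, F, C.
Count: 8.

8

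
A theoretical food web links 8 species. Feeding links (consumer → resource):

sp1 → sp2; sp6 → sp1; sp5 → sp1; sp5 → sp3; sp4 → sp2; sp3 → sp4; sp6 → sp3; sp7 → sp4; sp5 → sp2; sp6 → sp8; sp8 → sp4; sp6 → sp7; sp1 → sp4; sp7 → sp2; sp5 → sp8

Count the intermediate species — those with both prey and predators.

5

Intermediate species (has both prey and predators): sp4, sp1, sp8, sp7, sp3.
Count: 5.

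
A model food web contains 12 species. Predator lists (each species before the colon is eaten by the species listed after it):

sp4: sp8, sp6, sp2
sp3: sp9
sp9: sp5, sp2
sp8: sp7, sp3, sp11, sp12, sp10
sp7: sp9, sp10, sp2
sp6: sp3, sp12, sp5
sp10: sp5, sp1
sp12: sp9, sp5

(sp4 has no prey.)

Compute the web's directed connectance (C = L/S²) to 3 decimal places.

The web has S = 12 species and L = 21 feeding links.
C = L / S² = 21 / 144 = 0.1458 ≈ 0.146.

C = 0.146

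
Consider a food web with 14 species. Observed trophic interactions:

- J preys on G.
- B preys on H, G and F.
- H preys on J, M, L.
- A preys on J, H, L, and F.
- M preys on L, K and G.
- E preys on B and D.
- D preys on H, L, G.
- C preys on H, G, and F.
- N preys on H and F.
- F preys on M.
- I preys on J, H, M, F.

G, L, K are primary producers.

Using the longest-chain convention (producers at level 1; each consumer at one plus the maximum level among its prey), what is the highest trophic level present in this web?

5

Producers (level 1): G, L, K.
G → J → H → D → E gives E level 5.
No species has a prey at level 5, so no species reaches level 6.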